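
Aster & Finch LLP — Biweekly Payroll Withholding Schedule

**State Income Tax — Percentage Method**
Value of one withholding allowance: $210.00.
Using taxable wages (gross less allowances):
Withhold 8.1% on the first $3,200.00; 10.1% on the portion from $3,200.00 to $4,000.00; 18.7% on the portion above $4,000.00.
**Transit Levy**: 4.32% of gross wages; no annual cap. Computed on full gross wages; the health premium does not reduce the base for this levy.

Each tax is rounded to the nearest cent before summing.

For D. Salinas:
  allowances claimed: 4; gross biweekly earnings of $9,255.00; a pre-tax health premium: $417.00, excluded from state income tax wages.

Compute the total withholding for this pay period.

$1,487.45

State Income Tax: taxable = $9,255.00 − $417.00 − 4×$210.00 = $7,998.00
  $340.00 + 18.7% × ($7,998.00 − $4,000.00) = $340.00 + 18.7% × $3,998.00 = $1,087.63
Transit Levy: 4.32% × $9,255.00 = $399.82
Total: $1,087.63 + $399.82 = $1,487.45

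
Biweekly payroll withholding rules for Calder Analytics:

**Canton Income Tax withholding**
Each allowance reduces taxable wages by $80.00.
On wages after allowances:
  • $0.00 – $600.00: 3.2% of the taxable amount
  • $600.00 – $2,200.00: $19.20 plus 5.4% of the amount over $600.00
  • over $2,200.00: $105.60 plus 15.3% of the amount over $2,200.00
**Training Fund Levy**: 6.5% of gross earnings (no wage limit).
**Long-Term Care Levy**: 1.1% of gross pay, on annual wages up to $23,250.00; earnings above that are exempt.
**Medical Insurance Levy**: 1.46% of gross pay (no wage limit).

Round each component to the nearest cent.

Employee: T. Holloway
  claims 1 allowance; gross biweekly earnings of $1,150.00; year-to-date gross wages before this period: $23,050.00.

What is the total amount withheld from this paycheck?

$138.32

Canton Income Tax: taxable = $1,150.00 − 1×$80.00 = $1,070.00
  $19.20 + 5.4% × ($1,070.00 − $600.00) = $19.20 + 5.4% × $470.00 = $44.58
Training Fund Levy: 6.5% × $1,150.00 = $74.75
Long-Term Care Levy: cap $23,250.00 − YTD $23,050.00 = $200.00 subject; 1.1% × $200.00 = $2.20
Medical Insurance Levy: 1.46% × $1,150.00 = $16.79
Total: $44.58 + $74.75 + $2.20 + $16.79 = $138.32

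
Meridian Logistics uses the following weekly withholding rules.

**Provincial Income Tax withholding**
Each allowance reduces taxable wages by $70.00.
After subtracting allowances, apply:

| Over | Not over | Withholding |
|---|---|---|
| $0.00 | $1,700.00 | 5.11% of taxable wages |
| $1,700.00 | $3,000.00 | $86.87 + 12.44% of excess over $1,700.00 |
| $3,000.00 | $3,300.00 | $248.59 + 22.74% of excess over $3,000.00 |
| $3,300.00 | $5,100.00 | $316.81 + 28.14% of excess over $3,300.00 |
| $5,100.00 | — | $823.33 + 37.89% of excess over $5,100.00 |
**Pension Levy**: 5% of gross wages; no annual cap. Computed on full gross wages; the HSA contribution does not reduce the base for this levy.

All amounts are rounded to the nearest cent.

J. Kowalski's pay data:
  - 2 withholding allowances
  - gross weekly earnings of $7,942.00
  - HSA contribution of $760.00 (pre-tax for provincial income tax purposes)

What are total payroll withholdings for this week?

$1,956.25

Provincial Income Tax: taxable = $7,942.00 − $760.00 − 2×$70.00 = $7,042.00
  $823.33 + 37.89% × ($7,042.00 − $5,100.00) = $823.33 + 37.89% × $1,942.00 = $1,559.15
Pension Levy: 5% × $7,942.00 = $397.10
Total: $1,559.15 + $397.10 = $1,956.25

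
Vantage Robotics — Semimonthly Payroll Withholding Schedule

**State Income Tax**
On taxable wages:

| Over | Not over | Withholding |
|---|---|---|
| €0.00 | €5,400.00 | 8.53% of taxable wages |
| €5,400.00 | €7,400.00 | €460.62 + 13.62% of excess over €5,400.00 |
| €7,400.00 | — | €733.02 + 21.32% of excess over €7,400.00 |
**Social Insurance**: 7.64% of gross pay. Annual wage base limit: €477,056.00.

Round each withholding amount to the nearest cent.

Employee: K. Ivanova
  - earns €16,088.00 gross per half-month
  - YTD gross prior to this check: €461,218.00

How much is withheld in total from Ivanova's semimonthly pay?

State Income Tax: taxable = €16,088.00
  €733.02 + 21.32% × (€16,088.00 − €7,400.00) = €733.02 + 21.32% × €8,688.00 = €2,585.30
Social Insurance: cap €477,056.00 − YTD €461,218.00 = €15,838.00 subject; 7.64% × €15,838.00 = €1,210.02
Total: €2,585.30 + €1,210.02 = €3,795.32

€3,795.32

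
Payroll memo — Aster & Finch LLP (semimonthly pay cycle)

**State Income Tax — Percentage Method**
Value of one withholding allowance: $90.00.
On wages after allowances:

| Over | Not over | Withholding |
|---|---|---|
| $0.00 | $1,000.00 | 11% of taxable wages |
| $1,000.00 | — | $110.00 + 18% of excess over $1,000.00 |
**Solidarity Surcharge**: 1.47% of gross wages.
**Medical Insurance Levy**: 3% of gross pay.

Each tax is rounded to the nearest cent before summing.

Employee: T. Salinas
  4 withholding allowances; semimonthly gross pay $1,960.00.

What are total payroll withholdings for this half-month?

$305.61

State Income Tax: taxable = $1,960.00 − 4×$90.00 = $1,600.00
  $110.00 + 18% × ($1,600.00 − $1,000.00) = $110.00 + 18% × $600.00 = $218.00
Solidarity Surcharge: 1.47% × $1,960.00 = $28.81
Medical Insurance Levy: 3% × $1,960.00 = $58.80
Total: $218.00 + $28.81 + $58.80 = $305.61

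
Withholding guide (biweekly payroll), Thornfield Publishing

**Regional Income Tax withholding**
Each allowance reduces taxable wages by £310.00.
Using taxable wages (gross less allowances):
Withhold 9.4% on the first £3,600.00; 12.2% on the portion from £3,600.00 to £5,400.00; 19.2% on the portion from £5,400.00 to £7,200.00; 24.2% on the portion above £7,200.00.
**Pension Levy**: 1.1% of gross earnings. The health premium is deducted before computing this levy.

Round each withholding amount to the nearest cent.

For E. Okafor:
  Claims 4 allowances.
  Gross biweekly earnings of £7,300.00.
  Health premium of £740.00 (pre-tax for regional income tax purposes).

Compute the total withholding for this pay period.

Regional Income Tax: taxable = £7,300.00 − £740.00 − 4×£310.00 = £5,320.00
  £338.40 + 12.2% × (£5,320.00 − £3,600.00) = £338.40 + 12.2% × £1,720.00 = £548.24
Pension Levy: 1.1% × £6,560.00 = £72.16
Total: £548.24 + £72.16 = £620.40

£620.40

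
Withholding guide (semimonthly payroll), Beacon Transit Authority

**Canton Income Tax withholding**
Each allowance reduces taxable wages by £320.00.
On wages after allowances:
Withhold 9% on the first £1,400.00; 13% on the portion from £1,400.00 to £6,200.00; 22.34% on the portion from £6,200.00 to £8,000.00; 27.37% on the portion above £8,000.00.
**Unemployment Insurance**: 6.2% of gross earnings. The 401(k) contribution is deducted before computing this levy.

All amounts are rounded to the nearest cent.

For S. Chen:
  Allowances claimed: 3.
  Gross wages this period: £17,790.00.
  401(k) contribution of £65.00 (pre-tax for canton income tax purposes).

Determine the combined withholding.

£4,650.05

Canton Income Tax: taxable = £17,790.00 − £65.00 − 3×£320.00 = £16,765.00
  £1,152.12 + 27.37% × (£16,765.00 − £8,000.00) = £1,152.12 + 27.37% × £8,765.00 = £3,551.10
Unemployment Insurance: 6.2% × £17,725.00 = £1,098.95
Total: £3,551.10 + £1,098.95 = £4,650.05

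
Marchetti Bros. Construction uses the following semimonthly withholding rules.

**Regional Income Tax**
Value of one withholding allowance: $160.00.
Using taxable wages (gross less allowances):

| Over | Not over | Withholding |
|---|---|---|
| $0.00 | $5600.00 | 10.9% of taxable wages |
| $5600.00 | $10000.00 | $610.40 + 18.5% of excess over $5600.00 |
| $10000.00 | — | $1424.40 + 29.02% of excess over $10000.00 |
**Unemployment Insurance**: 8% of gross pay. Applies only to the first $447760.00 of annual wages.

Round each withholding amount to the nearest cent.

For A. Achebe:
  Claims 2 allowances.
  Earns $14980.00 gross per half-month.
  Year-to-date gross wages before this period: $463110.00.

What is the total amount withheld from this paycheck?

$2776.73

Regional Income Tax: taxable = $14980.00 − 2×$160.00 = $14660.00
  $1424.40 + 29.02% × ($14660.00 − $10000.00) = $1424.40 + 29.02% × $4660.00 = $2776.73
Unemployment Insurance: YTD $463110.00 ≥ cap $447760.00 → $0.00
Total: $2776.73 + $0.00 = $2776.73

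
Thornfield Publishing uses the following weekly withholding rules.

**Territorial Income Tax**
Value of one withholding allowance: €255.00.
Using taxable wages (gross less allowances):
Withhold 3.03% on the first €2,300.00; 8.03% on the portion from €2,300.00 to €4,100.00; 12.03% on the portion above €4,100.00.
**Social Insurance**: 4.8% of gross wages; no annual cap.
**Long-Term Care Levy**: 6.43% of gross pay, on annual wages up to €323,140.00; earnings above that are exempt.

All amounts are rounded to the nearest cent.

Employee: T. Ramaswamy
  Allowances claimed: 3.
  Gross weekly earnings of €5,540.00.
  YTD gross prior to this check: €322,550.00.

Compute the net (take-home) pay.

Territorial Income Tax: taxable = €5,540.00 − 3×€255.00 = €4,775.00
  €214.23 + 12.03% × (€4,775.00 − €4,100.00) = €214.23 + 12.03% × €675.00 = €295.43
Social Insurance: 4.8% × €5,540.00 = €265.92
Long-Term Care Levy: cap €323,140.00 − YTD €322,550.00 = €590.00 subject; 6.43% × €590.00 = €37.94
Total withheld: €295.43 + €265.92 + €37.94 = €599.29
Net pay: €5,540.00 − €599.29 = €4,940.71

€4,940.71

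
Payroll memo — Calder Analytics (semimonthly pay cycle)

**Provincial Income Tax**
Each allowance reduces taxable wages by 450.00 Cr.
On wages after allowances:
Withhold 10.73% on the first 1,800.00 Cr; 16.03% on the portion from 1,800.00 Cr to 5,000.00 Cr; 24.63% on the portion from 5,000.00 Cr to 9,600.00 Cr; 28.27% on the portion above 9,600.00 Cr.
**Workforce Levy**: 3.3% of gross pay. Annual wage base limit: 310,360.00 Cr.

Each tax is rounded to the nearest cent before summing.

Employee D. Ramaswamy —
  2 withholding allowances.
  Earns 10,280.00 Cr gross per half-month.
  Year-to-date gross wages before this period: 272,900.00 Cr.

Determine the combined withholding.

Provincial Income Tax: taxable = 10,280.00 Cr − 2×450.00 Cr = 9,380.00 Cr
  706.10 Cr + 24.63% × (9,380.00 Cr − 5,000.00 Cr) = 706.10 Cr + 24.63% × 4,380.00 Cr = 1,784.89 Cr
Workforce Levy: 3.3% × 10,280.00 Cr = 339.24 Cr
Total: 1,784.89 Cr + 339.24 Cr = 2,124.13 Cr

2,124.13 Cr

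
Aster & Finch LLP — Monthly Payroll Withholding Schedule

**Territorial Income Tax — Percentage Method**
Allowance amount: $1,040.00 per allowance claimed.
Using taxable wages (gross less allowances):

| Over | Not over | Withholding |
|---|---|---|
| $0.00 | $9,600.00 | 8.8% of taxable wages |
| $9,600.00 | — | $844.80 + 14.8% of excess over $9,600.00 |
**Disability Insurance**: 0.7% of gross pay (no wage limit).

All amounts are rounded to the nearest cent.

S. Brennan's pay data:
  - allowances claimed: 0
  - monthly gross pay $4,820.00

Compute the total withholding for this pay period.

Territorial Income Tax: taxable = $4,820.00
  8.8% × $4,820.00 = $424.16
Disability Insurance: 0.7% × $4,820.00 = $33.74
Total: $424.16 + $33.74 = $457.90

$457.90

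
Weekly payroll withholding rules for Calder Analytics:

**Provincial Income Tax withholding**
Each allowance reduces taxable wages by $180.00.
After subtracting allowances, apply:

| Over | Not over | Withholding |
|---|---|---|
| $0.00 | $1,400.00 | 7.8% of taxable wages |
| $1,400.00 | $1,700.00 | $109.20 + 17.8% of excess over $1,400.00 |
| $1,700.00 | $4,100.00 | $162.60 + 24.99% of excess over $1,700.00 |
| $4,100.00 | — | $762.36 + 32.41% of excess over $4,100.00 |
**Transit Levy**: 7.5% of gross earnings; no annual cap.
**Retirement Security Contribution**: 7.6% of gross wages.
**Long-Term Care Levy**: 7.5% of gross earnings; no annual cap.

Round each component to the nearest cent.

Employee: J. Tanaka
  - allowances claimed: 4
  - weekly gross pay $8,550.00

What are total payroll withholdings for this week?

$3,903.55

Provincial Income Tax: taxable = $8,550.00 − 4×$180.00 = $7,830.00
  $762.36 + 32.41% × ($7,830.00 − $4,100.00) = $762.36 + 32.41% × $3,730.00 = $1,971.25
Transit Levy: 7.5% × $8,550.00 = $641.25
Retirement Security Contribution: 7.6% × $8,550.00 = $649.80
Long-Term Care Levy: 7.5% × $8,550.00 = $641.25
Total: $1,971.25 + $641.25 + $649.80 + $641.25 = $3,903.55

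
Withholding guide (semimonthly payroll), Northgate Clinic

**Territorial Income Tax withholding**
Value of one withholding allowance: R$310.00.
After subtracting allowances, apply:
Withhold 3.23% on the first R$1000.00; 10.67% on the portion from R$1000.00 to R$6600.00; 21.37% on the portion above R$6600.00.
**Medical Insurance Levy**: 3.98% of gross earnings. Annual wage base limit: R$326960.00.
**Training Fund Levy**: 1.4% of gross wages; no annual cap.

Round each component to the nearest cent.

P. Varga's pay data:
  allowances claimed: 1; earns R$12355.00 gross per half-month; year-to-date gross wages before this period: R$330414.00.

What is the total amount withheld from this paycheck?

R$1966.39

Territorial Income Tax: taxable = R$12355.00 − 1×R$310.00 = R$12045.00
  R$629.82 + 21.37% × (R$12045.00 − R$6600.00) = R$629.82 + 21.37% × R$5445.00 = R$1793.42
Medical Insurance Levy: YTD R$330414.00 ≥ cap R$326960.00 → R$0.00
Training Fund Levy: 1.4% × R$12355.00 = R$172.97
Total: R$1793.42 + R$0.00 + R$172.97 = R$1966.39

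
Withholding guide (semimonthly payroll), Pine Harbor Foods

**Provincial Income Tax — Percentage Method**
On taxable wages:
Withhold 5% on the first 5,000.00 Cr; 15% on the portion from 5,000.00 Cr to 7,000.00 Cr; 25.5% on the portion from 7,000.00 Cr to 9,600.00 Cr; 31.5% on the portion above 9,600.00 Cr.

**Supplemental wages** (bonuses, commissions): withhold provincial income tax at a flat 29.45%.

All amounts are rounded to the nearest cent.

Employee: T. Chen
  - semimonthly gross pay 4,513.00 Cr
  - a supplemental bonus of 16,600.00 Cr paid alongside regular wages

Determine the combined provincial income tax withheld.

Provincial Income Tax: taxable = 4,513.00 Cr
  5% × 4,513.00 Cr = 225.65 Cr
Supplemental (29.45% flat on bonus): 29.45% × 16,600.00 Cr = 4,888.70 Cr
Total provincial income tax: 225.65 Cr + 4,888.70 Cr = 5,114.35 Cr

5,114.35 Cr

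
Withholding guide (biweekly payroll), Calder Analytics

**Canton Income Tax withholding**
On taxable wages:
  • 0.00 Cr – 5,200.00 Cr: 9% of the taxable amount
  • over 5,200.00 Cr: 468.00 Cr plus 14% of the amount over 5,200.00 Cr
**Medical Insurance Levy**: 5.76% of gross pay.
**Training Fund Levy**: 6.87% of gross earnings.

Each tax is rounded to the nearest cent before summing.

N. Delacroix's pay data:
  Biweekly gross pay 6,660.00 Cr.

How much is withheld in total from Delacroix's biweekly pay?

Canton Income Tax: taxable = 6,660.00 Cr
  468.00 Cr + 14% × (6,660.00 Cr − 5,200.00 Cr) = 468.00 Cr + 14% × 1,460.00 Cr = 672.40 Cr
Medical Insurance Levy: 5.76% × 6,660.00 Cr = 383.62 Cr
Training Fund Levy: 6.87% × 6,660.00 Cr = 457.54 Cr
Total: 672.40 Cr + 383.62 Cr + 457.54 Cr = 1,513.56 Cr

1,513.56 Cr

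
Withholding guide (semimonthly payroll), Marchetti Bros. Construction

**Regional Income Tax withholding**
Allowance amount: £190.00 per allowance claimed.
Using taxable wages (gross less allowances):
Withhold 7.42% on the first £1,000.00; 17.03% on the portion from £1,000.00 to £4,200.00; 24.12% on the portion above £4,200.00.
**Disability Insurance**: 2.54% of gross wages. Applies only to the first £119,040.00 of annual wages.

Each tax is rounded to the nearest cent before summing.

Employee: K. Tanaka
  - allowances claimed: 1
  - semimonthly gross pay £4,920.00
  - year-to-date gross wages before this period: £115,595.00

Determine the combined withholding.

Regional Income Tax: taxable = £4,920.00 − 1×£190.00 = £4,730.00
  £619.16 + 24.12% × (£4,730.00 − £4,200.00) = £619.16 + 24.12% × £530.00 = £747.00
Disability Insurance: cap £119,040.00 − YTD £115,595.00 = £3,445.00 subject; 2.54% × £3,445.00 = £87.50
Total: £747.00 + £87.50 = £834.50

£834.50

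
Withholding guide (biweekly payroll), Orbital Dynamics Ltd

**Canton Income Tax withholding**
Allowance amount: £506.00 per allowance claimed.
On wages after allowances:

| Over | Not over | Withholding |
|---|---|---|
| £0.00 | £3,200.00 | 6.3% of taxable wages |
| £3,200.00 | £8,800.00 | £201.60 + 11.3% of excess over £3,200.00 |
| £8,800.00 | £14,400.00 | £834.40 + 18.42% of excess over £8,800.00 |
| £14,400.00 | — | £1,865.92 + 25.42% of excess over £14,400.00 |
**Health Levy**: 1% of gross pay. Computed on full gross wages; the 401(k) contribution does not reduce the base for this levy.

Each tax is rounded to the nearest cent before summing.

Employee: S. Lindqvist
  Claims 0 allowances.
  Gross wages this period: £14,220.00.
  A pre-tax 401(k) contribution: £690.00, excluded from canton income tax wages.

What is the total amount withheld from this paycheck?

£1,847.87

Canton Income Tax: taxable = £14,220.00 − £690.00 = £13,530.00
  £834.40 + 18.42% × (£13,530.00 − £8,800.00) = £834.40 + 18.42% × £4,730.00 = £1,705.67
Health Levy: 1% × £14,220.00 = £142.20
Total: £1,705.67 + £142.20 = £1,847.87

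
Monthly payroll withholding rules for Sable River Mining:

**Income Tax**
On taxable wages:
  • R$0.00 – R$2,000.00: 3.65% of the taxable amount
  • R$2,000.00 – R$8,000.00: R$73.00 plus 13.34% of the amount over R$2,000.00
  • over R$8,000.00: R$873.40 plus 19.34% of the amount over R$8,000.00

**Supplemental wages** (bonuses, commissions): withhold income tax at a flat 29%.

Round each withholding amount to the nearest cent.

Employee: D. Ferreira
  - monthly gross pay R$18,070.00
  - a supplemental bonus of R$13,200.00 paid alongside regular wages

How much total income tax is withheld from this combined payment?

R$6,648.94

Income Tax: taxable = R$18,070.00
  R$873.40 + 19.34% × (R$18,070.00 − R$8,000.00) = R$873.40 + 19.34% × R$10,070.00 = R$2,820.94
Supplemental (29% flat on bonus): 29% × R$13,200.00 = R$3,828.00
Total income tax: R$2,820.94 + R$3,828.00 = R$6,648.94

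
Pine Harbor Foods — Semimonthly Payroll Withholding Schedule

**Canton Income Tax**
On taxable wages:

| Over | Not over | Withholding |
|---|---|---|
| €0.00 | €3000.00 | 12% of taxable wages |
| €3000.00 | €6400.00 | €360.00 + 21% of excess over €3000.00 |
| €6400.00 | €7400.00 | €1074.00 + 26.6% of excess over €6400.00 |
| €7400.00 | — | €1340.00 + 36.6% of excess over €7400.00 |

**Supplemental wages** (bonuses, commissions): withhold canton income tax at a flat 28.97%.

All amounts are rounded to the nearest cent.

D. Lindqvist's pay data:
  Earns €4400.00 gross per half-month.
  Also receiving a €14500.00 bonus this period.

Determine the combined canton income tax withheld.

€4854.65

Canton Income Tax: taxable = €4400.00
  €360.00 + 21% × (€4400.00 − €3000.00) = €360.00 + 21% × €1400.00 = €654.00
Supplemental (28.97% flat on bonus): 28.97% × €14500.00 = €4200.65
Total canton income tax: €654.00 + €4200.65 = €4854.65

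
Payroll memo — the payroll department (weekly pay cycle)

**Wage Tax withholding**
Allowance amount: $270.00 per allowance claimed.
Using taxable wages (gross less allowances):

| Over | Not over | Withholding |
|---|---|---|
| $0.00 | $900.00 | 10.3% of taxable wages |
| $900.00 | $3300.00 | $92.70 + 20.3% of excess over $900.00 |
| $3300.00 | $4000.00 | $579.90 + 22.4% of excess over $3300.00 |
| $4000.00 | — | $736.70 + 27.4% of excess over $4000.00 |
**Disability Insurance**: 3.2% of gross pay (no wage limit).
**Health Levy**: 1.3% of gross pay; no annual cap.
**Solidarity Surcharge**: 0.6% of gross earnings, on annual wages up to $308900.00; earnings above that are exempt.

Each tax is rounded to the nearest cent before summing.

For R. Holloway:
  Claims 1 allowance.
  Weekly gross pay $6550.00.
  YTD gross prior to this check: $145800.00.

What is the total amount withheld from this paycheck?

$1695.47

Wage Tax: taxable = $6550.00 − 1×$270.00 = $6280.00
  $736.70 + 27.4% × ($6280.00 − $4000.00) = $736.70 + 27.4% × $2280.00 = $1361.42
Disability Insurance: 3.2% × $6550.00 = $209.60
Health Levy: 1.3% × $6550.00 = $85.15
Solidarity Surcharge: 0.6% × $6550.00 = $39.30
Total: $1361.42 + $209.60 + $85.15 + $39.30 = $1695.47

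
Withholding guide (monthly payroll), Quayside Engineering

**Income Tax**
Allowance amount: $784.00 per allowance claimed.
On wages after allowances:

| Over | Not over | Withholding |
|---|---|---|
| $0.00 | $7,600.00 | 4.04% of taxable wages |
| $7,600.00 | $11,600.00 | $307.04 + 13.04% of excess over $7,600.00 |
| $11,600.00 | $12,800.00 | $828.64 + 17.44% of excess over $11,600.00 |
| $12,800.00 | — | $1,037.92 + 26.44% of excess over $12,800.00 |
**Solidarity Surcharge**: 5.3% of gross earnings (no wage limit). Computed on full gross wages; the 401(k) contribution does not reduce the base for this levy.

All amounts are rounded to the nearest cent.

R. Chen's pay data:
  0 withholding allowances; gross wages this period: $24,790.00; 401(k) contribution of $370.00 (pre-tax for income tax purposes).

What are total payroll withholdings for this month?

Income Tax: taxable = $24,790.00 − $370.00 = $24,420.00
  $1,037.92 + 26.44% × ($24,420.00 − $12,800.00) = $1,037.92 + 26.44% × $11,620.00 = $4,110.25
Solidarity Surcharge: 5.3% × $24,790.00 = $1,313.87
Total: $4,110.25 + $1,313.87 = $5,424.12

$5,424.12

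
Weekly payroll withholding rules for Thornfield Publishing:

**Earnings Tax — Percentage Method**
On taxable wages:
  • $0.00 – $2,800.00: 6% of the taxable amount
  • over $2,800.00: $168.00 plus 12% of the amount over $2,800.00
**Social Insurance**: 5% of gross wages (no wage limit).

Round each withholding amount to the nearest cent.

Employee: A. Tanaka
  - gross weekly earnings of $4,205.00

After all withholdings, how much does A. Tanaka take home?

$3,658.15

Earnings Tax: taxable = $4,205.00
  $168.00 + 12% × ($4,205.00 − $2,800.00) = $168.00 + 12% × $1,405.00 = $336.60
Social Insurance: 5% × $4,205.00 = $210.25
Total withheld: $336.60 + $210.25 = $546.85
Net pay: $4,205.00 − $546.85 = $3,658.15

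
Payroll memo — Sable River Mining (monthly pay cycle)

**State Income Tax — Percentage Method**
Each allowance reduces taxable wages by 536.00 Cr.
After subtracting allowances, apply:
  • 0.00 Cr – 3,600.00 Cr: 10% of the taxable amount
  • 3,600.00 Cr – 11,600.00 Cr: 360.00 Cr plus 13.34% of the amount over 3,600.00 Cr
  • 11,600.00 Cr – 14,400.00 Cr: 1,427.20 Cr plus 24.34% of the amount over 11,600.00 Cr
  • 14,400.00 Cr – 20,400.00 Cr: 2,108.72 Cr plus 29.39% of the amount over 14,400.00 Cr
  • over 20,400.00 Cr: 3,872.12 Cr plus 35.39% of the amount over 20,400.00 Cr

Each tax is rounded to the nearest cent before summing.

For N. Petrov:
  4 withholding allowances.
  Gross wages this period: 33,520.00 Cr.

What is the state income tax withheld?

7,756.53 Cr

State Income Tax: taxable = 33,520.00 Cr − 4×536.00 Cr = 31,376.00 Cr
  3,872.12 Cr + 35.39% × (31,376.00 Cr − 20,400.00 Cr) = 3,872.12 Cr + 35.39% × 10,976.00 Cr = 7,756.53 Cr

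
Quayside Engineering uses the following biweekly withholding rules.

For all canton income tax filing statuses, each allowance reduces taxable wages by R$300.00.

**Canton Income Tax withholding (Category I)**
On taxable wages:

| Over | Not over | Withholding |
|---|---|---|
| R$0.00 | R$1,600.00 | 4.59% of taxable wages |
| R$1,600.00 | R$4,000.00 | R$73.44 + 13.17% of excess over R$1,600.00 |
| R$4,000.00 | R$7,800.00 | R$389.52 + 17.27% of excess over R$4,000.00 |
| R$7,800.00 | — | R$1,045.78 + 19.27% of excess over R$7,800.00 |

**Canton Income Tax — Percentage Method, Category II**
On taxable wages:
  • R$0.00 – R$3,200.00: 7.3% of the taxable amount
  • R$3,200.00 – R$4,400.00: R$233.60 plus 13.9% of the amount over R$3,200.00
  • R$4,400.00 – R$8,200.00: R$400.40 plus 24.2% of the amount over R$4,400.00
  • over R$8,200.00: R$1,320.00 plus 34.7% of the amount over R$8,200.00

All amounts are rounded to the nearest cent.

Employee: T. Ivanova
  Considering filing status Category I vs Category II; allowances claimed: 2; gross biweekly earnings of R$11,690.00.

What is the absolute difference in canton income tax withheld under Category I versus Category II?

R$643.07

Canton Income Tax (Category I): taxable = R$11,690.00 − 2×R$300.00 = R$11,090.00
  R$1,045.78 + 19.27% × (R$11,090.00 − R$7,800.00) = R$1,045.78 + 19.27% × R$3,290.00 = R$1,679.76
Canton Income Tax (Category II): taxable = R$11,690.00 − 2×R$300.00 = R$11,090.00
  R$1,320.00 + 34.7% × (R$11,090.00 − R$8,200.00) = R$1,320.00 + 34.7% × R$2,890.00 = R$2,322.83
Difference: |R$1,679.76 − R$2,322.83| = R$643.07 (higher under Category II)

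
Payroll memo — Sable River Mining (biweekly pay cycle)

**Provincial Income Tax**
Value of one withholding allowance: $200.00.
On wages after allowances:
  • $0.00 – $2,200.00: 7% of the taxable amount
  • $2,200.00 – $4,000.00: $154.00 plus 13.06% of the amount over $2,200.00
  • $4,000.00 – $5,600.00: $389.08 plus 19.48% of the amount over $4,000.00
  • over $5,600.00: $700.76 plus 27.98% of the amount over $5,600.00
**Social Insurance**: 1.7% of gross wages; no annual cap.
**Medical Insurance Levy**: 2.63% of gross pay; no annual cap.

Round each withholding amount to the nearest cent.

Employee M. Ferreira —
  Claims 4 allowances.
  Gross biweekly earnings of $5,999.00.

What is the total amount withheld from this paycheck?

$882.40

Provincial Income Tax: taxable = $5,999.00 − 4×$200.00 = $5,199.00
  $389.08 + 19.48% × ($5,199.00 − $4,000.00) = $389.08 + 19.48% × $1,199.00 = $622.65
Social Insurance: 1.7% × $5,999.00 = $101.98
Medical Insurance Levy: 2.63% × $5,999.00 = $157.77
Total: $622.65 + $101.98 + $157.77 = $882.40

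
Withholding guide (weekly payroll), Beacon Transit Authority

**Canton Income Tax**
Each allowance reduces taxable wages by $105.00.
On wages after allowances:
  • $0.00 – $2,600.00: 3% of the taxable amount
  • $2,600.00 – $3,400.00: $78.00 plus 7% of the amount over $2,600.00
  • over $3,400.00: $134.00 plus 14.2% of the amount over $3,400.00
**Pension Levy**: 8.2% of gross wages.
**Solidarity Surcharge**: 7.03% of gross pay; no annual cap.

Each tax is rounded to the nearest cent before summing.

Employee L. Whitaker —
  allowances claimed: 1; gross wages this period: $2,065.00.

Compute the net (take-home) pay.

$1,691.70

Canton Income Tax: taxable = $2,065.00 − 1×$105.00 = $1,960.00
  3% × $1,960.00 = $58.80
Pension Levy: 8.2% × $2,065.00 = $169.33
Solidarity Surcharge: 7.03% × $2,065.00 = $145.17
Total withheld: $58.80 + $169.33 + $145.17 = $373.30
Net pay: $2,065.00 − $373.30 = $1,691.70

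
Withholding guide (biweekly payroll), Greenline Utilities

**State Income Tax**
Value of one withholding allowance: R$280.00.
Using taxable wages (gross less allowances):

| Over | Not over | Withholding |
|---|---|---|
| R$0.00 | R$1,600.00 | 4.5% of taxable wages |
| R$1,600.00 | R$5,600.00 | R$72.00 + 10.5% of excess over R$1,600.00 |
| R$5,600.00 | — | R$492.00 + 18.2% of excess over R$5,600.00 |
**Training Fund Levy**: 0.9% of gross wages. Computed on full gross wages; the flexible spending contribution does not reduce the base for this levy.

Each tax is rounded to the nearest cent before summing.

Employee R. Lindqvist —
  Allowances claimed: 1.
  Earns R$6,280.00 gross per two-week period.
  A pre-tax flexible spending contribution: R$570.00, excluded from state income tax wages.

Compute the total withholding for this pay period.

State Income Tax: taxable = R$6,280.00 − R$570.00 − 1×R$280.00 = R$5,430.00
  R$72.00 + 10.5% × (R$5,430.00 − R$1,600.00) = R$72.00 + 10.5% × R$3,830.00 = R$474.15
Training Fund Levy: 0.9% × R$6,280.00 = R$56.52
Total: R$474.15 + R$56.52 = R$530.67

R$530.67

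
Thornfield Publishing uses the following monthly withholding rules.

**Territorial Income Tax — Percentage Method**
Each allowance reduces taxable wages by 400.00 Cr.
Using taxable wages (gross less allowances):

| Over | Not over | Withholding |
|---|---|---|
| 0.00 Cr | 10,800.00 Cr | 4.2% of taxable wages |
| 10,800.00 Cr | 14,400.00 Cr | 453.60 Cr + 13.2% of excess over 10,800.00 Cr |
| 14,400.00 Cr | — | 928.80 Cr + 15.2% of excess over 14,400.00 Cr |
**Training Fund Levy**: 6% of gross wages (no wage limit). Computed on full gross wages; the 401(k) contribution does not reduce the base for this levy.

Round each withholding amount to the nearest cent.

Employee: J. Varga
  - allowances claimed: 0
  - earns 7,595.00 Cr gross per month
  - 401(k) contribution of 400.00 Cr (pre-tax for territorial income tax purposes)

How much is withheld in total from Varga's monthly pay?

Territorial Income Tax: taxable = 7,595.00 Cr − 400.00 Cr = 7,195.00 Cr
  4.2% × 7,195.00 Cr = 302.19 Cr
Training Fund Levy: 6% × 7,595.00 Cr = 455.70 Cr
Total: 302.19 Cr + 455.70 Cr = 757.89 Cr

757.89 Cr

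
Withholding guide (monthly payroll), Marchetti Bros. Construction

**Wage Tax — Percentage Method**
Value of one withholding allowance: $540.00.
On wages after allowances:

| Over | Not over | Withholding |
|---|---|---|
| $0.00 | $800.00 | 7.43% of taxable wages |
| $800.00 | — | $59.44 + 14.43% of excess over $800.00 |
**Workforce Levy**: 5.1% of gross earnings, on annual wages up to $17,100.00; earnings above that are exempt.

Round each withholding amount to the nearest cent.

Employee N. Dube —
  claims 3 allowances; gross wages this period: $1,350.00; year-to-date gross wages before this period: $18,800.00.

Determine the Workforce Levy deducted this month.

$0.00

Workforce Levy: YTD $18,800.00 ≥ cap $17,100.00 → $0.00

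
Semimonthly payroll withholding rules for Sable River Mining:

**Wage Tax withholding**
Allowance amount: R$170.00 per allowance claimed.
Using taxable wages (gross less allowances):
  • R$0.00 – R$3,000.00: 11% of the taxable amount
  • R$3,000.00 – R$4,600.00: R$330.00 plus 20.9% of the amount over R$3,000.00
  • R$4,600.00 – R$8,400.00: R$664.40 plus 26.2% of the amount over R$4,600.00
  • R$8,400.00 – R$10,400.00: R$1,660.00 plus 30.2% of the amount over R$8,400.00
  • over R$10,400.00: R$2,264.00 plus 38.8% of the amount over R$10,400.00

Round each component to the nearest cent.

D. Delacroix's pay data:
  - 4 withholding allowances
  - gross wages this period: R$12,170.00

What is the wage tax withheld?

Wage Tax: taxable = R$12,170.00 − 4×R$170.00 = R$11,490.00
  R$2,264.00 + 38.8% × (R$11,490.00 − R$10,400.00) = R$2,264.00 + 38.8% × R$1,090.00 = R$2,686.92

R$2,686.92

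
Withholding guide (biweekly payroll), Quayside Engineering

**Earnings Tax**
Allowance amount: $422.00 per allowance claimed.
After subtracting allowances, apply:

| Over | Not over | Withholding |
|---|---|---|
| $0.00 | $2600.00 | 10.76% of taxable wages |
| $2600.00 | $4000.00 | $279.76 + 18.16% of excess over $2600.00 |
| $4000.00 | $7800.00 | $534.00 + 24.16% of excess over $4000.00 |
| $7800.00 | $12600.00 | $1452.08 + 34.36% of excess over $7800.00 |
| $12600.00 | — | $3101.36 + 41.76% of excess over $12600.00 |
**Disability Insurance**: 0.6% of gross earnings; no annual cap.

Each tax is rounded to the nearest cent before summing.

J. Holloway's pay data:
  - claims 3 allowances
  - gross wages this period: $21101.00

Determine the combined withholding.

$6249.31

Earnings Tax: taxable = $21101.00 − 3×$422.00 = $19835.00
  $3101.36 + 41.76% × ($19835.00 − $12600.00) = $3101.36 + 41.76% × $7235.00 = $6122.70
Disability Insurance: 0.6% × $21101.00 = $126.61
Total: $6122.70 + $126.61 = $6249.31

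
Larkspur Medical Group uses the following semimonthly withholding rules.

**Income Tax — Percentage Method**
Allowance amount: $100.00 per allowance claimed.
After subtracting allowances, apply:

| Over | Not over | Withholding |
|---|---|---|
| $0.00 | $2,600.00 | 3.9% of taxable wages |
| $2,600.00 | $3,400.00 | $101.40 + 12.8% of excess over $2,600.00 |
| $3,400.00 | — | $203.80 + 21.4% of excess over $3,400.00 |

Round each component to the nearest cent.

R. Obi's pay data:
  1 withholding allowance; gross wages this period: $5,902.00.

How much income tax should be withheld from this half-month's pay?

Income Tax: taxable = $5,902.00 − 1×$100.00 = $5,802.00
  $203.80 + 21.4% × ($5,802.00 − $3,400.00) = $203.80 + 21.4% × $2,402.00 = $717.83

$717.83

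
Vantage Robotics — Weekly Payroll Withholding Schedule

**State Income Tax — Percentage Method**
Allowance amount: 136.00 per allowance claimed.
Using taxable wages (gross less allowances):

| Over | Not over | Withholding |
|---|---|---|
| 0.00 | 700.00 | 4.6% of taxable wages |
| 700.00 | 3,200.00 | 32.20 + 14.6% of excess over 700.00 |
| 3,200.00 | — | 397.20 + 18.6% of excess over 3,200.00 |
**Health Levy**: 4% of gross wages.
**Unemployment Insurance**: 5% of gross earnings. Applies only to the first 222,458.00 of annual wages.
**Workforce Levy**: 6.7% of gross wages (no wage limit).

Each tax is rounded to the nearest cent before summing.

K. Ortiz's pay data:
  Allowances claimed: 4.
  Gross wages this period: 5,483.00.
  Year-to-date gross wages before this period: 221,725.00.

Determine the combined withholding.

State Income Tax: taxable = 5,483.00 − 4×136.00 = 4,939.00
  397.20 + 18.6% × (4,939.00 − 3,200.00) = 397.20 + 18.6% × 1,739.00 = 720.65
Health Levy: 4% × 5,483.00 = 219.32
Unemployment Insurance: cap 222,458.00 − YTD 221,725.00 = 733.00 subject; 5% × 733.00 = 36.65
Workforce Levy: 6.7% × 5,483.00 = 367.36
Total: 720.65 + 219.32 + 36.65 + 367.36 = 1,343.98

1,343.98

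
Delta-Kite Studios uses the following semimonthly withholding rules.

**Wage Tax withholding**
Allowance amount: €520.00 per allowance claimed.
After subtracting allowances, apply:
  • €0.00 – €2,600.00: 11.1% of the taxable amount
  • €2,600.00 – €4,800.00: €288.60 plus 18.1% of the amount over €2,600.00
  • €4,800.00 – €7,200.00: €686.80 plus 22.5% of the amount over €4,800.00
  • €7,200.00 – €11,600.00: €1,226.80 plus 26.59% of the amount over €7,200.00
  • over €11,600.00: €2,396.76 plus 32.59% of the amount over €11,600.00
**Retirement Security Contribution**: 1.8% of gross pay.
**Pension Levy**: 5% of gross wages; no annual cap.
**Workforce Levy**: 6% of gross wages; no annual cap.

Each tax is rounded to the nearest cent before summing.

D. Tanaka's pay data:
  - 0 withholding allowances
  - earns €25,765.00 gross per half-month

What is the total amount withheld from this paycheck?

Wage Tax: taxable = €25,765.00
  €2,396.76 + 32.59% × (€25,765.00 − €11,600.00) = €2,396.76 + 32.59% × €14,165.00 = €7,013.13
Retirement Security Contribution: 1.8% × €25,765.00 = €463.77
Pension Levy: 5% × €25,765.00 = €1,288.25
Workforce Levy: 6% × €25,765.00 = €1,545.90
Total: €7,013.13 + €463.77 + €1,288.25 + €1,545.90 = €10,311.05

€10,311.05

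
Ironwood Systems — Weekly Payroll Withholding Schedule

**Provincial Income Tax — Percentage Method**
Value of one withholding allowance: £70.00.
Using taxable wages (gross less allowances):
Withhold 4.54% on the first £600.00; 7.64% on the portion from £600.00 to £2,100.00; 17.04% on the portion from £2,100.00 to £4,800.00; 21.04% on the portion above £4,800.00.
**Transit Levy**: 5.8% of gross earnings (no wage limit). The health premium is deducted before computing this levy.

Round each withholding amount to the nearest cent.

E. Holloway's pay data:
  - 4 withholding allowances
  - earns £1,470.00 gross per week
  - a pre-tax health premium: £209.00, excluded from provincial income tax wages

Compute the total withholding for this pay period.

£129.49

Provincial Income Tax: taxable = £1,470.00 − £209.00 − 4×£70.00 = £981.00
  £27.24 + 7.64% × (£981.00 − £600.00) = £27.24 + 7.64% × £381.00 = £56.35
Transit Levy: 5.8% × £1,261.00 = £73.14
Total: £56.35 + £73.14 = £129.49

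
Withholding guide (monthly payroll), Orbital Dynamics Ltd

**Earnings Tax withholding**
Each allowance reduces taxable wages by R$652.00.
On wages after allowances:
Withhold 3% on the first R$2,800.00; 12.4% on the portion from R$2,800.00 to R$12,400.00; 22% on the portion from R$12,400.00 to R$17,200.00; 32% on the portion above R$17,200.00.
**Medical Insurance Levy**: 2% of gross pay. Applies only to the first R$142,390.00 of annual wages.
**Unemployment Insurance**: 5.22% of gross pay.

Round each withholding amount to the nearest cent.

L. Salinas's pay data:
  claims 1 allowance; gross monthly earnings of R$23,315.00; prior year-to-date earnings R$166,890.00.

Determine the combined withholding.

R$5,295.60

Earnings Tax: taxable = R$23,315.00 − 1×R$652.00 = R$22,663.00
  R$2,330.40 + 32% × (R$22,663.00 − R$17,200.00) = R$2,330.40 + 32% × R$5,463.00 = R$4,078.56
Medical Insurance Levy: YTD R$166,890.00 ≥ cap R$142,390.00 → R$0.00
Unemployment Insurance: 5.22% × R$23,315.00 = R$1,217.04
Total: R$4,078.56 + R$0.00 + R$1,217.04 = R$5,295.60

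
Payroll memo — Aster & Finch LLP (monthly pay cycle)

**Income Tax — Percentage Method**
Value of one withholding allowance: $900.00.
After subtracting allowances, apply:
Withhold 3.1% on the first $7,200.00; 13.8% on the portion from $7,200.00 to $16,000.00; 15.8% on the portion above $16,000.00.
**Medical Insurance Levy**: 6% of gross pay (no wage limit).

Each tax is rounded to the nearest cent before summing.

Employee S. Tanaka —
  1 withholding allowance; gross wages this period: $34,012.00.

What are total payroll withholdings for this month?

$6,182.02

Income Tax: taxable = $34,012.00 − 1×$900.00 = $33,112.00
  $1,437.60 + 15.8% × ($33,112.00 − $16,000.00) = $1,437.60 + 15.8% × $17,112.00 = $4,141.30
Medical Insurance Levy: 6% × $34,012.00 = $2,040.72
Total: $4,141.30 + $2,040.72 = $6,182.02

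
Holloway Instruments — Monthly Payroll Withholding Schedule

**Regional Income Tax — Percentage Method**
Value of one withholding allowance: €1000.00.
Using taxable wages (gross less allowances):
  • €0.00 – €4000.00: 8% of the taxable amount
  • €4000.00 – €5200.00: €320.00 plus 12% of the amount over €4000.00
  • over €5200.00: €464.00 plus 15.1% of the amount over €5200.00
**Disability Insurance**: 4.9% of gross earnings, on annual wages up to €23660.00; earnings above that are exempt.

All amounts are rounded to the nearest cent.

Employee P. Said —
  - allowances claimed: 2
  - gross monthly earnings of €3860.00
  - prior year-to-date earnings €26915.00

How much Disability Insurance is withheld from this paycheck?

Disability Insurance: YTD €26915.00 ≥ cap €23660.00 → €0.00

€0.00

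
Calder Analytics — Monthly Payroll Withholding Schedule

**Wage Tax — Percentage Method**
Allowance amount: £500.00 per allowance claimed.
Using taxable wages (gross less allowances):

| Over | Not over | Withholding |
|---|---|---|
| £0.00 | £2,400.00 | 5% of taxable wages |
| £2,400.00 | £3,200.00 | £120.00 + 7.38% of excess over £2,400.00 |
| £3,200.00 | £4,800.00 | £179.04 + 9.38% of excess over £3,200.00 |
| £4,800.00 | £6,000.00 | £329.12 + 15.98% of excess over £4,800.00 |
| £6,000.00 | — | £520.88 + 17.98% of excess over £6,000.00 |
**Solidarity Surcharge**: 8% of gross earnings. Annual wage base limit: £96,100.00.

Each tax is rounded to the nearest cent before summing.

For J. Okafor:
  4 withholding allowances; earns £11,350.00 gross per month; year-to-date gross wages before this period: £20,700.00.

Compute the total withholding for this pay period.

Wage Tax: taxable = £11,350.00 − 4×£500.00 = £9,350.00
  £520.88 + 17.98% × (£9,350.00 − £6,000.00) = £520.88 + 17.98% × £3,350.00 = £1,123.21
Solidarity Surcharge: 8% × £11,350.00 = £908.00
Total: £1,123.21 + £908.00 = £2,031.21

£2,031.21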